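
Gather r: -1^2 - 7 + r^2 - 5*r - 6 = r^2 - 5*r - 14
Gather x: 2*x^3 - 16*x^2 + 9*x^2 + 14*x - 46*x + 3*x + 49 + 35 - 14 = 2*x^3 - 7*x^2 - 29*x + 70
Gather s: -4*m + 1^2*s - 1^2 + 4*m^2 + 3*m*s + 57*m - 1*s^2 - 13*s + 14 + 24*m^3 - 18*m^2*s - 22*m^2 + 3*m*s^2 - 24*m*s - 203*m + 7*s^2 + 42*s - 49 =24*m^3 - 18*m^2 - 150*m + s^2*(3*m + 6) + s*(-18*m^2 - 21*m + 30) - 36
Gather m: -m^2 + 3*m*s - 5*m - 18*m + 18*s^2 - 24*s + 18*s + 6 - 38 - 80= -m^2 + m*(3*s - 23) + 18*s^2 - 6*s - 112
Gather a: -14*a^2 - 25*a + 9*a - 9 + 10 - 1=-14*a^2 - 16*a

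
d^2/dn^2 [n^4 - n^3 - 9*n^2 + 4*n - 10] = 12*n^2 - 6*n - 18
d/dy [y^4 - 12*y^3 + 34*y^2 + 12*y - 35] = 4*y^3 - 36*y^2 + 68*y + 12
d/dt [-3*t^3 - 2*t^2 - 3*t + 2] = -9*t^2 - 4*t - 3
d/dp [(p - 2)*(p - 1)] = 2*p - 3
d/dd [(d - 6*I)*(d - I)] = 2*d - 7*I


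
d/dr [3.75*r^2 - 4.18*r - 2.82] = 7.5*r - 4.18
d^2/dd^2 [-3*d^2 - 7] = -6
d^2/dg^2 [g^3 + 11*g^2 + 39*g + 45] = 6*g + 22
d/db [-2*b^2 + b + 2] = 1 - 4*b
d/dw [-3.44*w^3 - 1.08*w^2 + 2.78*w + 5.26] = -10.32*w^2 - 2.16*w + 2.78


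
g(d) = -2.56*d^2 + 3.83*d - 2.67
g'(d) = 3.83 - 5.12*d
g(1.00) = -1.40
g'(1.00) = -1.29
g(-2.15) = -22.74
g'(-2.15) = 14.84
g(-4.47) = -70.94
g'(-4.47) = 26.72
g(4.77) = -42.65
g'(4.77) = -20.59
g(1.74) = -3.76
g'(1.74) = -5.08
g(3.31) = -18.04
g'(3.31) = -13.12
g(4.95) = -46.44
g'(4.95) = -21.51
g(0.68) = -1.25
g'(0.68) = 0.35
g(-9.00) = -244.50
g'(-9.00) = 49.91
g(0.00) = -2.67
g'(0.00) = 3.83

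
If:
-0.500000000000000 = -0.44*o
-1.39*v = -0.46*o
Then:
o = 1.14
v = 0.38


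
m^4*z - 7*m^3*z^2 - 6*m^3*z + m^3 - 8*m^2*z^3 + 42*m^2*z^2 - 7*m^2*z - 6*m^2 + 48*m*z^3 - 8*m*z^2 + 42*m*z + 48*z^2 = (m - 6)*(m - 8*z)*(m + z)*(m*z + 1)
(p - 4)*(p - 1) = p^2 - 5*p + 4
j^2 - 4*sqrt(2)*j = j*(j - 4*sqrt(2))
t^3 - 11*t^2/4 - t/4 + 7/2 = (t - 2)*(t - 7/4)*(t + 1)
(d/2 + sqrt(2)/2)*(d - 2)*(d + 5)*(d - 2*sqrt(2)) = d^4/2 - sqrt(2)*d^3/2 + 3*d^3/2 - 7*d^2 - 3*sqrt(2)*d^2/2 - 6*d + 5*sqrt(2)*d + 20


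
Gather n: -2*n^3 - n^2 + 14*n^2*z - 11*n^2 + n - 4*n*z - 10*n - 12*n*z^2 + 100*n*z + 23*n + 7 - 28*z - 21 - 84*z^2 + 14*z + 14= -2*n^3 + n^2*(14*z - 12) + n*(-12*z^2 + 96*z + 14) - 84*z^2 - 14*z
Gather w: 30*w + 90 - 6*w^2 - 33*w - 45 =-6*w^2 - 3*w + 45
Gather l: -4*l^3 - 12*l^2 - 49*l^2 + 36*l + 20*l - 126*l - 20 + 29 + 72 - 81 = -4*l^3 - 61*l^2 - 70*l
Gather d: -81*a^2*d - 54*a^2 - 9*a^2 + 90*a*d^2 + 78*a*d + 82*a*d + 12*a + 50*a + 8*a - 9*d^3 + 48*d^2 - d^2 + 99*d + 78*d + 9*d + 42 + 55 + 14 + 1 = -63*a^2 + 70*a - 9*d^3 + d^2*(90*a + 47) + d*(-81*a^2 + 160*a + 186) + 112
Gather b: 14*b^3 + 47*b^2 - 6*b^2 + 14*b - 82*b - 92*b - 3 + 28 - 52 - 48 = 14*b^3 + 41*b^2 - 160*b - 75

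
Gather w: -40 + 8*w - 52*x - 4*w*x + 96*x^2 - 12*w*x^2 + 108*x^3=w*(-12*x^2 - 4*x + 8) + 108*x^3 + 96*x^2 - 52*x - 40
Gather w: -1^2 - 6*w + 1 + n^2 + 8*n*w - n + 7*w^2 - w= n^2 - n + 7*w^2 + w*(8*n - 7)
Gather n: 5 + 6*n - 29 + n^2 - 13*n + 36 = n^2 - 7*n + 12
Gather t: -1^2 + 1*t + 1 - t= 0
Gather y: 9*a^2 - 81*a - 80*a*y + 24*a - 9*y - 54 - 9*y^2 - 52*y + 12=9*a^2 - 57*a - 9*y^2 + y*(-80*a - 61) - 42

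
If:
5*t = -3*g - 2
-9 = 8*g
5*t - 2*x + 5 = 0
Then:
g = -9/8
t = 11/40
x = 51/16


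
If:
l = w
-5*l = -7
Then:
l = 7/5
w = 7/5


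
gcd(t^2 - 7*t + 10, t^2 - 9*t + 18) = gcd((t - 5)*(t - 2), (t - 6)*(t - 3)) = 1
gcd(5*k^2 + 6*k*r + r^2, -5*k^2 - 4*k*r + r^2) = k + r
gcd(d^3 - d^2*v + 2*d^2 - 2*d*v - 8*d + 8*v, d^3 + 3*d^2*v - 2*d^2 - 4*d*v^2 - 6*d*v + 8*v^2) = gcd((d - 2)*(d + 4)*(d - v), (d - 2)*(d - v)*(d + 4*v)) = -d^2 + d*v + 2*d - 2*v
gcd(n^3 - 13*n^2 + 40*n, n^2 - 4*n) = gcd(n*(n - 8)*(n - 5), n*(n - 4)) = n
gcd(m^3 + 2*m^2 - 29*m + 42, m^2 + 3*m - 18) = m - 3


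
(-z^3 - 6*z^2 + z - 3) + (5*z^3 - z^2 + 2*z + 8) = 4*z^3 - 7*z^2 + 3*z + 5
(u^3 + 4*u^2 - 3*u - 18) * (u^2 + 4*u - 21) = u^5 + 8*u^4 - 8*u^3 - 114*u^2 - 9*u + 378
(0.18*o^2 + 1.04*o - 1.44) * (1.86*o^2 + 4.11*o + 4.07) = 0.3348*o^4 + 2.6742*o^3 + 2.3286*o^2 - 1.6856*o - 5.8608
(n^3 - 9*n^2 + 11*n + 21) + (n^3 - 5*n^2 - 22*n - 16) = 2*n^3 - 14*n^2 - 11*n + 5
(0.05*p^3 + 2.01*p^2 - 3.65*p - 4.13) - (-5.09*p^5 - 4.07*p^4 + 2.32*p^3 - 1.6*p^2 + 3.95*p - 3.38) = 5.09*p^5 + 4.07*p^4 - 2.27*p^3 + 3.61*p^2 - 7.6*p - 0.75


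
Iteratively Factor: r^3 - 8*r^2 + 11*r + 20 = (r - 5)*(r^2 - 3*r - 4) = (r - 5)*(r + 1)*(r - 4)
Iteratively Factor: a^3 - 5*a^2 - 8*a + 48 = (a - 4)*(a^2 - a - 12) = (a - 4)*(a + 3)*(a - 4)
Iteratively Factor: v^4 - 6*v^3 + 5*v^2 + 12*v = (v - 4)*(v^3 - 2*v^2 - 3*v) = (v - 4)*(v - 3)*(v^2 + v) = v*(v - 4)*(v - 3)*(v + 1)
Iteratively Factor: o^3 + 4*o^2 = (o)*(o^2 + 4*o) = o^2*(o + 4)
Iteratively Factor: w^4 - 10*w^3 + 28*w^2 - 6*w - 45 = (w + 1)*(w^3 - 11*w^2 + 39*w - 45) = (w - 3)*(w + 1)*(w^2 - 8*w + 15) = (w - 3)^2*(w + 1)*(w - 5)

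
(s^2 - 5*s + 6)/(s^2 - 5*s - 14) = (-s^2 + 5*s - 6)/(-s^2 + 5*s + 14)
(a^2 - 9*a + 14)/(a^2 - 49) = (a - 2)/(a + 7)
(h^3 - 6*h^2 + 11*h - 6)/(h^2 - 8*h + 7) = (h^2 - 5*h + 6)/(h - 7)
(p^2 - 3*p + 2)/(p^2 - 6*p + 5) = (p - 2)/(p - 5)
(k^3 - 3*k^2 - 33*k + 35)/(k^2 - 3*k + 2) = (k^2 - 2*k - 35)/(k - 2)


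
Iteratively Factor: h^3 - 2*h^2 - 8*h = (h + 2)*(h^2 - 4*h) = (h - 4)*(h + 2)*(h)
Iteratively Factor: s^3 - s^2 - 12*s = (s - 4)*(s^2 + 3*s) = (s - 4)*(s + 3)*(s)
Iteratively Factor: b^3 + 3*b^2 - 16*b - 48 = (b + 4)*(b^2 - b - 12) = (b - 4)*(b + 4)*(b + 3)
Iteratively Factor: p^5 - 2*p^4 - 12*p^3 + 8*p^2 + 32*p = (p + 2)*(p^4 - 4*p^3 - 4*p^2 + 16*p) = p*(p + 2)*(p^3 - 4*p^2 - 4*p + 16) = p*(p - 2)*(p + 2)*(p^2 - 2*p - 8) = p*(p - 2)*(p + 2)^2*(p - 4)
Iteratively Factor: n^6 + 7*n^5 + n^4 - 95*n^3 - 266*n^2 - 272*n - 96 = (n - 4)*(n^5 + 11*n^4 + 45*n^3 + 85*n^2 + 74*n + 24) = (n - 4)*(n + 1)*(n^4 + 10*n^3 + 35*n^2 + 50*n + 24) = (n - 4)*(n + 1)^2*(n^3 + 9*n^2 + 26*n + 24) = (n - 4)*(n + 1)^2*(n + 2)*(n^2 + 7*n + 12) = (n - 4)*(n + 1)^2*(n + 2)*(n + 4)*(n + 3)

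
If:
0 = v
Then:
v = 0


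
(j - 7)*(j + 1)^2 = j^3 - 5*j^2 - 13*j - 7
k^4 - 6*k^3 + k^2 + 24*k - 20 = (k - 5)*(k - 2)*(k - 1)*(k + 2)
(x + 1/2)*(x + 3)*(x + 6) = x^3 + 19*x^2/2 + 45*x/2 + 9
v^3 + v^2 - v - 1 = (v - 1)*(v + 1)^2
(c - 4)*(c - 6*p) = c^2 - 6*c*p - 4*c + 24*p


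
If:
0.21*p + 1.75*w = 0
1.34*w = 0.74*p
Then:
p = 0.00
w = 0.00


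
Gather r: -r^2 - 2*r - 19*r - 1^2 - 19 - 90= -r^2 - 21*r - 110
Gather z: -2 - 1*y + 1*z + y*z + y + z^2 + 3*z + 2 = z^2 + z*(y + 4)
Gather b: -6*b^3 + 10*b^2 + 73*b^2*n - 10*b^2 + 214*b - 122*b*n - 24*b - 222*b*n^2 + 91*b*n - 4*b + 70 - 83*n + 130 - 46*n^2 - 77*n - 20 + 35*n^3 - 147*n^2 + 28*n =-6*b^3 + 73*b^2*n + b*(-222*n^2 - 31*n + 186) + 35*n^3 - 193*n^2 - 132*n + 180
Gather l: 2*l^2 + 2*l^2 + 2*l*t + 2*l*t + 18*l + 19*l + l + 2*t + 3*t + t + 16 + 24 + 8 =4*l^2 + l*(4*t + 38) + 6*t + 48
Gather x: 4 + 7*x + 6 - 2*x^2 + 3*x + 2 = -2*x^2 + 10*x + 12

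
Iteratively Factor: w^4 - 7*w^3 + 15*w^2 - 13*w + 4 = (w - 1)*(w^3 - 6*w^2 + 9*w - 4) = (w - 1)^2*(w^2 - 5*w + 4) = (w - 1)^3*(w - 4)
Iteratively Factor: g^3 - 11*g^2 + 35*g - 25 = (g - 5)*(g^2 - 6*g + 5) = (g - 5)^2*(g - 1)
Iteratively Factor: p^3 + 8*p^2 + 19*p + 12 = (p + 1)*(p^2 + 7*p + 12) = (p + 1)*(p + 3)*(p + 4)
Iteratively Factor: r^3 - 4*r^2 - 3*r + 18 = (r - 3)*(r^2 - r - 6) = (r - 3)^2*(r + 2)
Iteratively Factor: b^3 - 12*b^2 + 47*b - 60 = (b - 3)*(b^2 - 9*b + 20) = (b - 4)*(b - 3)*(b - 5)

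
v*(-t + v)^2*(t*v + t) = t^3*v^2 + t^3*v - 2*t^2*v^3 - 2*t^2*v^2 + t*v^4 + t*v^3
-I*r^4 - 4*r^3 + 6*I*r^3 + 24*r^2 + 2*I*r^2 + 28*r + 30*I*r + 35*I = (r - 7)*(r - 5*I)*(r + I)*(-I*r - I)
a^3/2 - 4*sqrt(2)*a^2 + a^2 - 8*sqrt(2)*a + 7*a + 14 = (a/2 + 1)*(a - 7*sqrt(2))*(a - sqrt(2))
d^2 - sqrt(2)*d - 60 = (d - 6*sqrt(2))*(d + 5*sqrt(2))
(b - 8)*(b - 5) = b^2 - 13*b + 40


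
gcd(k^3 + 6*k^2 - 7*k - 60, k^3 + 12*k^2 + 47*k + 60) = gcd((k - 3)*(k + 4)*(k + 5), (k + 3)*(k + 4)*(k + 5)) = k^2 + 9*k + 20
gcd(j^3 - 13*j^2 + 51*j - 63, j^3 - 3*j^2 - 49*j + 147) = j^2 - 10*j + 21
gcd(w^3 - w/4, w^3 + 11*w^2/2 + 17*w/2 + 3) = w + 1/2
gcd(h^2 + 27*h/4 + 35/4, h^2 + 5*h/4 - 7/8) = h + 7/4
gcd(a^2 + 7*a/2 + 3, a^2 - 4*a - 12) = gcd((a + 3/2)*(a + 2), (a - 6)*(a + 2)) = a + 2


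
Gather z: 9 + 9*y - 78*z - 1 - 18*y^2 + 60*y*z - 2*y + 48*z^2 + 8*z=-18*y^2 + 7*y + 48*z^2 + z*(60*y - 70) + 8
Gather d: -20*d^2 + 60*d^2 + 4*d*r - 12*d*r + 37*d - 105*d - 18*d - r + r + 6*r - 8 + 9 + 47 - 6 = 40*d^2 + d*(-8*r - 86) + 6*r + 42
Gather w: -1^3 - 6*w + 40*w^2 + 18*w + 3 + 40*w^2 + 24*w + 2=80*w^2 + 36*w + 4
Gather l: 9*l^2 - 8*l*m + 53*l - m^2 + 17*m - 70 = 9*l^2 + l*(53 - 8*m) - m^2 + 17*m - 70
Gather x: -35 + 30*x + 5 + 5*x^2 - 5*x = 5*x^2 + 25*x - 30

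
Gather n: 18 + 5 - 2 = 21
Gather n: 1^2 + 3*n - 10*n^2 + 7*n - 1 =-10*n^2 + 10*n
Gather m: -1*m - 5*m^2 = -5*m^2 - m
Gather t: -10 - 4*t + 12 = 2 - 4*t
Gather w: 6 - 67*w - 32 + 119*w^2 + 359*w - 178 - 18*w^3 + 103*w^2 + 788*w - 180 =-18*w^3 + 222*w^2 + 1080*w - 384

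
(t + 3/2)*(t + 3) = t^2 + 9*t/2 + 9/2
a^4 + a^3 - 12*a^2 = a^2*(a - 3)*(a + 4)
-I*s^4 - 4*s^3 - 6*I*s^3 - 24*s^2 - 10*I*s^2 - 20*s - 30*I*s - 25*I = (s + 1)*(s + 5)*(s - 5*I)*(-I*s + 1)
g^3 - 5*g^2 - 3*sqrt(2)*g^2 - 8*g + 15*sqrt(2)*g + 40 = (g - 5)*(g - 4*sqrt(2))*(g + sqrt(2))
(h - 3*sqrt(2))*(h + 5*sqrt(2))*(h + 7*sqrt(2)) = h^3 + 9*sqrt(2)*h^2 - 2*h - 210*sqrt(2)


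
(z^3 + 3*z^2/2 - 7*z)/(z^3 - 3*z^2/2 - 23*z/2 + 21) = z/(z - 3)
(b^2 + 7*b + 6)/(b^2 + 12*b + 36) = (b + 1)/(b + 6)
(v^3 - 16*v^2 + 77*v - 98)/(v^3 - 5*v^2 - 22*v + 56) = (v - 7)/(v + 4)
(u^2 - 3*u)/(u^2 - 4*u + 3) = u/(u - 1)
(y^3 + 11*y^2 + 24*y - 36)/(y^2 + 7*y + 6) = (y^2 + 5*y - 6)/(y + 1)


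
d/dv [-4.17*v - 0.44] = -4.17000000000000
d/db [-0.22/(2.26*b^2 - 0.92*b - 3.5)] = (0.9944*b - 0.2024)/(-2.26*b^2 + 0.92*b + 3.5)^2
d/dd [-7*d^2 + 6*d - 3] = 6 - 14*d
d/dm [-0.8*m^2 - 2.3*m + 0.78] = -1.6*m - 2.3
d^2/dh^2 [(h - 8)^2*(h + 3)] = 6*h - 26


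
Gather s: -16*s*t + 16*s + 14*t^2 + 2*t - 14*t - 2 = s*(16 - 16*t) + 14*t^2 - 12*t - 2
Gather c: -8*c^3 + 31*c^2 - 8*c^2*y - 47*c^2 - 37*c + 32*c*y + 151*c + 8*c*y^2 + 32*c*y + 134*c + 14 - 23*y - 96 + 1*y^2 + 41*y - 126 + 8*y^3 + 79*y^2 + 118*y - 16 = -8*c^3 + c^2*(-8*y - 16) + c*(8*y^2 + 64*y + 248) + 8*y^3 + 80*y^2 + 136*y - 224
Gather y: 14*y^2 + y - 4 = 14*y^2 + y - 4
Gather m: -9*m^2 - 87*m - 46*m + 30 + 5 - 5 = -9*m^2 - 133*m + 30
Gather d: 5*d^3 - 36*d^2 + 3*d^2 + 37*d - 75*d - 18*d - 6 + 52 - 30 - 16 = 5*d^3 - 33*d^2 - 56*d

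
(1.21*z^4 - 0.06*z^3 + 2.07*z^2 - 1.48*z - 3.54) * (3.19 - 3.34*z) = -4.0414*z^5 + 4.0603*z^4 - 7.1052*z^3 + 11.5465*z^2 + 7.1024*z - 11.2926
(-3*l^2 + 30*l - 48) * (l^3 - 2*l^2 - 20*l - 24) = -3*l^5 + 36*l^4 - 48*l^3 - 432*l^2 + 240*l + 1152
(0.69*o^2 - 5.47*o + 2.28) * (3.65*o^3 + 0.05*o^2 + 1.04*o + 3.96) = 2.5185*o^5 - 19.931*o^4 + 8.7661*o^3 - 2.8424*o^2 - 19.29*o + 9.0288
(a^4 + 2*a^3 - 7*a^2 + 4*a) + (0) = a^4 + 2*a^3 - 7*a^2 + 4*a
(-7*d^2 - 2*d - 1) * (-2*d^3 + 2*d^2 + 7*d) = 14*d^5 - 10*d^4 - 51*d^3 - 16*d^2 - 7*d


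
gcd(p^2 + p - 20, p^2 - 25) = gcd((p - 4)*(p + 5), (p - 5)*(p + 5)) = p + 5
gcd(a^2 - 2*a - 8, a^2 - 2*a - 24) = 1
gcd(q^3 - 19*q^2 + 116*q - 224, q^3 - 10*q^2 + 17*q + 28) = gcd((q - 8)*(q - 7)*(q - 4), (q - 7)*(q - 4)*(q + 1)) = q^2 - 11*q + 28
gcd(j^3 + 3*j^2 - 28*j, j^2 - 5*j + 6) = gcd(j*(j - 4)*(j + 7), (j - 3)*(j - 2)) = 1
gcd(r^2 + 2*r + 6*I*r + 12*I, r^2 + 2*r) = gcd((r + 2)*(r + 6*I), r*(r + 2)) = r + 2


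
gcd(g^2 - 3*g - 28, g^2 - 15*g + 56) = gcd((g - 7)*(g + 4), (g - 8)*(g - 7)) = g - 7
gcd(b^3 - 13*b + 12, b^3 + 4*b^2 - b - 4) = b^2 + 3*b - 4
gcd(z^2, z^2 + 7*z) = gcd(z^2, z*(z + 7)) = z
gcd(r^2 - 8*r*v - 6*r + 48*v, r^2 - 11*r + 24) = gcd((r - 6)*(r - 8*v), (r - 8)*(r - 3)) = 1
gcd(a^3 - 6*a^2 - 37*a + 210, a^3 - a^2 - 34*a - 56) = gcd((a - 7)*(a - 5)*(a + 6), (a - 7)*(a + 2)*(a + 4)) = a - 7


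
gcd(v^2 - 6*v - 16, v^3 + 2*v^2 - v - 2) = v + 2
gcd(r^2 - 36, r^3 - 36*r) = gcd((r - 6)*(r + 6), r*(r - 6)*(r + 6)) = r^2 - 36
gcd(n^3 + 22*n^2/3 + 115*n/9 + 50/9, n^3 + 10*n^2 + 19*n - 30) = n + 5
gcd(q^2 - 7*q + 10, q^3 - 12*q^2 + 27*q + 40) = q - 5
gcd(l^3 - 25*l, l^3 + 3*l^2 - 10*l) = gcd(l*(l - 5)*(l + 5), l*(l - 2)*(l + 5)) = l^2 + 5*l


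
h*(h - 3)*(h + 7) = h^3 + 4*h^2 - 21*h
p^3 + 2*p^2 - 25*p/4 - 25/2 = (p - 5/2)*(p + 2)*(p + 5/2)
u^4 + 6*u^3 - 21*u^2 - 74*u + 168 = (u - 3)*(u - 2)*(u + 4)*(u + 7)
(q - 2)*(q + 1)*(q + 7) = q^3 + 6*q^2 - 9*q - 14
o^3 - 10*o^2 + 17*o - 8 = (o - 8)*(o - 1)^2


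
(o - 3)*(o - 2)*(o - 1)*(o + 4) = o^4 - 2*o^3 - 13*o^2 + 38*o - 24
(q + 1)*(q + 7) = q^2 + 8*q + 7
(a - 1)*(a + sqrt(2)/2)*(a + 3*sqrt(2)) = a^3 - a^2 + 7*sqrt(2)*a^2/2 - 7*sqrt(2)*a/2 + 3*a - 3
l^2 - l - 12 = (l - 4)*(l + 3)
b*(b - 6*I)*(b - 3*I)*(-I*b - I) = -I*b^4 - 9*b^3 - I*b^3 - 9*b^2 + 18*I*b^2 + 18*I*b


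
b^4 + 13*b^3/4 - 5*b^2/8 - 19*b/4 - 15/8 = (b - 5/4)*(b + 1/2)*(b + 1)*(b + 3)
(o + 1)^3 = o^3 + 3*o^2 + 3*o + 1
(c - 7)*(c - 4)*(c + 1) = c^3 - 10*c^2 + 17*c + 28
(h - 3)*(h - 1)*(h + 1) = h^3 - 3*h^2 - h + 3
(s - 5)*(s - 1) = s^2 - 6*s + 5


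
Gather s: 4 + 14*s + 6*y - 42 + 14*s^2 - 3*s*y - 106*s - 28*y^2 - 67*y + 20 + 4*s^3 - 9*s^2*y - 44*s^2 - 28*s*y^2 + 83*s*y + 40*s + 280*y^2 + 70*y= 4*s^3 + s^2*(-9*y - 30) + s*(-28*y^2 + 80*y - 52) + 252*y^2 + 9*y - 18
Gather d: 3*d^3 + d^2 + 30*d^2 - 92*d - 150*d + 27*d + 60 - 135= 3*d^3 + 31*d^2 - 215*d - 75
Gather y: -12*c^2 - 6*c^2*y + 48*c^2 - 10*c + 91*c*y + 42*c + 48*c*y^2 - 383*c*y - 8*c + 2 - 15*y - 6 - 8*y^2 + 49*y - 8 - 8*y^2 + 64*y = 36*c^2 + 24*c + y^2*(48*c - 16) + y*(-6*c^2 - 292*c + 98) - 12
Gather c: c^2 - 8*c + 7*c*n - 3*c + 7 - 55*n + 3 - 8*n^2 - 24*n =c^2 + c*(7*n - 11) - 8*n^2 - 79*n + 10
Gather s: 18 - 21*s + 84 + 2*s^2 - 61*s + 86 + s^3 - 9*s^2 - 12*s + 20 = s^3 - 7*s^2 - 94*s + 208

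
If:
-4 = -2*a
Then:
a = 2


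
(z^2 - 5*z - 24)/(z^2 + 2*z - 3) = (z - 8)/(z - 1)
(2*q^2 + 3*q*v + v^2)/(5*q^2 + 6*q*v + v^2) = (2*q + v)/(5*q + v)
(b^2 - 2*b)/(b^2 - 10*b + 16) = b/(b - 8)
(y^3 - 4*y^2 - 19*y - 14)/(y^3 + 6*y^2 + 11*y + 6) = (y - 7)/(y + 3)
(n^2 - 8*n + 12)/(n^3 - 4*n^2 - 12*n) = (n - 2)/(n*(n + 2))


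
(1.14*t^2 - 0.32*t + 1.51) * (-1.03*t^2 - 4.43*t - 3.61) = -1.1742*t^4 - 4.7206*t^3 - 4.2531*t^2 - 5.5341*t - 5.4511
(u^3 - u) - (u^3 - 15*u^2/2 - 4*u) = 15*u^2/2 + 3*u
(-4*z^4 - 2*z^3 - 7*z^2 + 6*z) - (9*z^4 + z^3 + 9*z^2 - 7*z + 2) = -13*z^4 - 3*z^3 - 16*z^2 + 13*z - 2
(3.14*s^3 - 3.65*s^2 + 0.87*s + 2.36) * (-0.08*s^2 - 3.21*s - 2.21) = -0.2512*s^5 - 9.7874*s^4 + 4.7075*s^3 + 5.085*s^2 - 9.4983*s - 5.2156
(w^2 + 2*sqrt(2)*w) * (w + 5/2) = w^3 + 5*w^2/2 + 2*sqrt(2)*w^2 + 5*sqrt(2)*w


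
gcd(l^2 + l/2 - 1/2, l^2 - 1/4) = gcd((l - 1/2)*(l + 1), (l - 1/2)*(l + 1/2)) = l - 1/2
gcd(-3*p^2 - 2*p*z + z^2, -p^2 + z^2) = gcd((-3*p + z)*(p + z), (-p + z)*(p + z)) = p + z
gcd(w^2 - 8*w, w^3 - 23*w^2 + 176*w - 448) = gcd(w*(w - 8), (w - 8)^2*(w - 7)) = w - 8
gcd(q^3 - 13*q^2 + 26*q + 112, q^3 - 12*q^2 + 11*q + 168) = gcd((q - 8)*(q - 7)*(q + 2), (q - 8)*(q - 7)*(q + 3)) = q^2 - 15*q + 56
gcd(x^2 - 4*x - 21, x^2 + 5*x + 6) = x + 3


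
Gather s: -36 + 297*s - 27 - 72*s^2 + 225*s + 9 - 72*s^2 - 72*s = -144*s^2 + 450*s - 54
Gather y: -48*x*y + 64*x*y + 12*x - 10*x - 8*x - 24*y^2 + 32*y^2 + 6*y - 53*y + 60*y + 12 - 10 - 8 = -6*x + 8*y^2 + y*(16*x + 13) - 6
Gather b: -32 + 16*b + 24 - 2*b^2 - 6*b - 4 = -2*b^2 + 10*b - 12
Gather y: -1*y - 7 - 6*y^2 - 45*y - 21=-6*y^2 - 46*y - 28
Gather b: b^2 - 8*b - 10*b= b^2 - 18*b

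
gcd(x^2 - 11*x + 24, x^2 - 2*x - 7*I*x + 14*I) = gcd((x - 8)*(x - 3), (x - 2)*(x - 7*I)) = 1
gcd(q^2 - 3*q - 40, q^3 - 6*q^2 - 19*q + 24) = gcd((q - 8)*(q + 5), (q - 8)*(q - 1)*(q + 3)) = q - 8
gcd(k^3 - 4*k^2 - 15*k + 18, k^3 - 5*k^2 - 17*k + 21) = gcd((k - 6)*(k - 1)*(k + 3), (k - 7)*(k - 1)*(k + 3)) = k^2 + 2*k - 3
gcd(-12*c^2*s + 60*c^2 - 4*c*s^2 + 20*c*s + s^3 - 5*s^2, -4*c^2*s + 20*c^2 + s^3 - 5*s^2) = 2*c*s - 10*c + s^2 - 5*s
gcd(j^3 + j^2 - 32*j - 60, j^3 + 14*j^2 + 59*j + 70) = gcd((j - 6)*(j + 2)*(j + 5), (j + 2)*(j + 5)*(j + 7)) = j^2 + 7*j + 10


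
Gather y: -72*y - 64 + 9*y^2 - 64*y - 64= 9*y^2 - 136*y - 128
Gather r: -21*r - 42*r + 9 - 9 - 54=-63*r - 54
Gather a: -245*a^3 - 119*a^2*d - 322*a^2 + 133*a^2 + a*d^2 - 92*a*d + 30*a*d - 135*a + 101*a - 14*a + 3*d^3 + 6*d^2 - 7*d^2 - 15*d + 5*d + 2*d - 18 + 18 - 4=-245*a^3 + a^2*(-119*d - 189) + a*(d^2 - 62*d - 48) + 3*d^3 - d^2 - 8*d - 4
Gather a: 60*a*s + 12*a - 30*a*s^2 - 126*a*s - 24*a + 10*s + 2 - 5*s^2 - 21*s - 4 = a*(-30*s^2 - 66*s - 12) - 5*s^2 - 11*s - 2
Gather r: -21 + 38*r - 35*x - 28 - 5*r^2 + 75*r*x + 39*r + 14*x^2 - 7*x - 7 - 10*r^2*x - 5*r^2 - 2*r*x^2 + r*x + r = r^2*(-10*x - 10) + r*(-2*x^2 + 76*x + 78) + 14*x^2 - 42*x - 56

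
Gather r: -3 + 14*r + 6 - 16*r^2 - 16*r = -16*r^2 - 2*r + 3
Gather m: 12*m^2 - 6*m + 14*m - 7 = 12*m^2 + 8*m - 7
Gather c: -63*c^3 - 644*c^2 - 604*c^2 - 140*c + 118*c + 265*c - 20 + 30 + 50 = -63*c^3 - 1248*c^2 + 243*c + 60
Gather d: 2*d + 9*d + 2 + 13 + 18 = 11*d + 33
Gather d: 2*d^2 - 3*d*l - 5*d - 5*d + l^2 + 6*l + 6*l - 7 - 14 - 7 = 2*d^2 + d*(-3*l - 10) + l^2 + 12*l - 28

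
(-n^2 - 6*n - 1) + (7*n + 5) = -n^2 + n + 4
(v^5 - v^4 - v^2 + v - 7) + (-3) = v^5 - v^4 - v^2 + v - 10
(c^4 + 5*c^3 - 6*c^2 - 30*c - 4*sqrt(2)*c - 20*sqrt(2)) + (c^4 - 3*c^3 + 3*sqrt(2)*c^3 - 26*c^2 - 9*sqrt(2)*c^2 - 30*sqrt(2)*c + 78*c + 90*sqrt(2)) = 2*c^4 + 2*c^3 + 3*sqrt(2)*c^3 - 32*c^2 - 9*sqrt(2)*c^2 - 34*sqrt(2)*c + 48*c + 70*sqrt(2)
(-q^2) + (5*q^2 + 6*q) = 4*q^2 + 6*q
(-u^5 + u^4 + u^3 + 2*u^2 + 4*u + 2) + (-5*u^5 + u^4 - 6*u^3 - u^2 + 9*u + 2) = -6*u^5 + 2*u^4 - 5*u^3 + u^2 + 13*u + 4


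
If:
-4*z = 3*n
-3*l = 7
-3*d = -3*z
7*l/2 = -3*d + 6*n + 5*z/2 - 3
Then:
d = 31/51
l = -7/3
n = -124/153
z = 31/51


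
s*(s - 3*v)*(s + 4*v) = s^3 + s^2*v - 12*s*v^2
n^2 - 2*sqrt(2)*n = n*(n - 2*sqrt(2))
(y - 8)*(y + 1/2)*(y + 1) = y^3 - 13*y^2/2 - 23*y/2 - 4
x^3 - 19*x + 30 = (x - 3)*(x - 2)*(x + 5)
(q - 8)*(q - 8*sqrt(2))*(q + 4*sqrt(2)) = q^3 - 8*q^2 - 4*sqrt(2)*q^2 - 64*q + 32*sqrt(2)*q + 512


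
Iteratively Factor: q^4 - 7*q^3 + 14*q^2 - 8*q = (q - 2)*(q^3 - 5*q^2 + 4*q) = q*(q - 2)*(q^2 - 5*q + 4) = q*(q - 2)*(q - 1)*(q - 4)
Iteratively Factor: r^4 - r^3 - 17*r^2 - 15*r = (r + 1)*(r^3 - 2*r^2 - 15*r) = r*(r + 1)*(r^2 - 2*r - 15) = r*(r + 1)*(r + 3)*(r - 5)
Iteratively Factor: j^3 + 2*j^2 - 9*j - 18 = (j + 2)*(j^2 - 9) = (j - 3)*(j + 2)*(j + 3)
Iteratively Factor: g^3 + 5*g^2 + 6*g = (g)*(g^2 + 5*g + 6) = g*(g + 3)*(g + 2)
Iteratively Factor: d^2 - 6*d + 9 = (d - 3)*(d - 3)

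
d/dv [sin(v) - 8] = cos(v)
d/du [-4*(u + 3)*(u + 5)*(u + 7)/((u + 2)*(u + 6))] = 4*(-u^4 - 16*u^3 - 85*u^2 - 150*u - 12)/(u^4 + 16*u^3 + 88*u^2 + 192*u + 144)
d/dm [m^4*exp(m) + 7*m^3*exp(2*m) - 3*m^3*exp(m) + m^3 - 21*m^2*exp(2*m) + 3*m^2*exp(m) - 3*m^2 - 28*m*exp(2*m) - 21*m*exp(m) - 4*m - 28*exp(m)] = m^4*exp(m) + 14*m^3*exp(2*m) + m^3*exp(m) - 21*m^2*exp(2*m) - 6*m^2*exp(m) + 3*m^2 - 98*m*exp(2*m) - 15*m*exp(m) - 6*m - 28*exp(2*m) - 49*exp(m) - 4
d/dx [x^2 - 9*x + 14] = 2*x - 9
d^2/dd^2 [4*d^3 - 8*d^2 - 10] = 24*d - 16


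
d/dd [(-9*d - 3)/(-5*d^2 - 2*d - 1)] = 3*(-15*d^2 - 10*d + 1)/(25*d^4 + 20*d^3 + 14*d^2 + 4*d + 1)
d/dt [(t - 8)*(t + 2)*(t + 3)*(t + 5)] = 4*t^3 + 6*t^2 - 98*t - 218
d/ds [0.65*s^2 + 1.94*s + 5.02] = 1.3*s + 1.94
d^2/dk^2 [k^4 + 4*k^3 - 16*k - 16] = 12*k*(k + 2)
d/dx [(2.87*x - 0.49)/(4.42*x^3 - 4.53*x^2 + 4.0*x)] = (-25.3708*x^3 + 19.4985*x^2 - 4.4394*x + 1.96)/(x^2*(19.5364*x^4 - 40.0452*x^3 + 55.8809*x^2 - 36.24*x + 16.0))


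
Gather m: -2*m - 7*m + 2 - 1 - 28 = -9*m - 27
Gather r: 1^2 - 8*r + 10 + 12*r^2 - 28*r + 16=12*r^2 - 36*r + 27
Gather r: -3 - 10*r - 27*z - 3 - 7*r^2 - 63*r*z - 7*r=-7*r^2 + r*(-63*z - 17) - 27*z - 6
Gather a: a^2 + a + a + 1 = a^2 + 2*a + 1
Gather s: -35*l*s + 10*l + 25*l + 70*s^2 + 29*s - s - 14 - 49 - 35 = 35*l + 70*s^2 + s*(28 - 35*l) - 98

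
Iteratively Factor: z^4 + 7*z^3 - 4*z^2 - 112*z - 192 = (z - 4)*(z^3 + 11*z^2 + 40*z + 48) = (z - 4)*(z + 4)*(z^2 + 7*z + 12) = (z - 4)*(z + 3)*(z + 4)*(z + 4)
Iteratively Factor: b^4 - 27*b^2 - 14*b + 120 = (b - 2)*(b^3 + 2*b^2 - 23*b - 60) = (b - 5)*(b - 2)*(b^2 + 7*b + 12) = (b - 5)*(b - 2)*(b + 3)*(b + 4)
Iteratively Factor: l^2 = (l)*(l)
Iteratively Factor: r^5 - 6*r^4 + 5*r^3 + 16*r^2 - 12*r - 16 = (r - 2)*(r^4 - 4*r^3 - 3*r^2 + 10*r + 8) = (r - 4)*(r - 2)*(r^3 - 3*r - 2) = (r - 4)*(r - 2)*(r + 1)*(r^2 - r - 2) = (r - 4)*(r - 2)^2*(r + 1)*(r + 1)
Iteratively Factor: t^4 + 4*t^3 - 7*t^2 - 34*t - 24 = (t + 1)*(t^3 + 3*t^2 - 10*t - 24) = (t + 1)*(t + 4)*(t^2 - t - 6) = (t - 3)*(t + 1)*(t + 4)*(t + 2)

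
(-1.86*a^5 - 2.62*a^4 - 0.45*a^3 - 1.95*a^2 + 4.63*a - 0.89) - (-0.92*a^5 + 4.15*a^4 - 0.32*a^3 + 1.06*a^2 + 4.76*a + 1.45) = -0.94*a^5 - 6.77*a^4 - 0.13*a^3 - 3.01*a^2 - 0.13*a - 2.34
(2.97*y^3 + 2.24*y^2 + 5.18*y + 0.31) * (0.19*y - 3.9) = 0.5643*y^4 - 11.1574*y^3 - 7.7518*y^2 - 20.1431*y - 1.209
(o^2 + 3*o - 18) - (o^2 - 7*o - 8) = 10*o - 10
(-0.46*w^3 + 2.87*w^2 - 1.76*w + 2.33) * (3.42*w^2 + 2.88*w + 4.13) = -1.5732*w^5 + 8.4906*w^4 + 0.3466*w^3 + 14.7529*w^2 - 0.5584*w + 9.6229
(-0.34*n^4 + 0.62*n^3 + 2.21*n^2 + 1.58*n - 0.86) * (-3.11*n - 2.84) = 1.0574*n^5 - 0.9626*n^4 - 8.6339*n^3 - 11.1902*n^2 - 1.8126*n + 2.4424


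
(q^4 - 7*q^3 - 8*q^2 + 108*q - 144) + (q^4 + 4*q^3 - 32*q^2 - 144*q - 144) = 2*q^4 - 3*q^3 - 40*q^2 - 36*q - 288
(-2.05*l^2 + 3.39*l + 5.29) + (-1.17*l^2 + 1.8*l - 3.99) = -3.22*l^2 + 5.19*l + 1.3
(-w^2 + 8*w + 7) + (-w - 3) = -w^2 + 7*w + 4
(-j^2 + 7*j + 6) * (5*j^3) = -5*j^5 + 35*j^4 + 30*j^3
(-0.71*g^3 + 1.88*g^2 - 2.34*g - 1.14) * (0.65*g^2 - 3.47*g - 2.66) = -0.4615*g^5 + 3.6857*g^4 - 6.156*g^3 + 2.378*g^2 + 10.1802*g + 3.0324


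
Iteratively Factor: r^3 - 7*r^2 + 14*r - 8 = (r - 4)*(r^2 - 3*r + 2) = (r - 4)*(r - 2)*(r - 1)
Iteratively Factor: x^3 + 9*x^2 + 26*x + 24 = (x + 2)*(x^2 + 7*x + 12) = (x + 2)*(x + 3)*(x + 4)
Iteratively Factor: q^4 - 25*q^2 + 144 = (q - 3)*(q^3 + 3*q^2 - 16*q - 48) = (q - 4)*(q - 3)*(q^2 + 7*q + 12) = (q - 4)*(q - 3)*(q + 3)*(q + 4)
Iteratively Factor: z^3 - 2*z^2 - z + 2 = (z - 1)*(z^2 - z - 2) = (z - 1)*(z + 1)*(z - 2)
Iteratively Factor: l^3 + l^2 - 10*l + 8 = (l - 2)*(l^2 + 3*l - 4) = (l - 2)*(l - 1)*(l + 4)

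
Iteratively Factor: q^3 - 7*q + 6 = (q + 3)*(q^2 - 3*q + 2) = (q - 2)*(q + 3)*(q - 1)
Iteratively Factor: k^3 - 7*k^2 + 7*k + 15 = (k - 5)*(k^2 - 2*k - 3) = (k - 5)*(k + 1)*(k - 3)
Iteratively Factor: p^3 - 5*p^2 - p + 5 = (p + 1)*(p^2 - 6*p + 5) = (p - 1)*(p + 1)*(p - 5)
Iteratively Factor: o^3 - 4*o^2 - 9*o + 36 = (o - 3)*(o^2 - o - 12) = (o - 3)*(o + 3)*(o - 4)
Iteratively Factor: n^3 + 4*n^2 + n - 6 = (n + 2)*(n^2 + 2*n - 3) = (n + 2)*(n + 3)*(n - 1)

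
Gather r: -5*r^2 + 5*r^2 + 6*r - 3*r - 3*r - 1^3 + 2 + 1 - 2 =0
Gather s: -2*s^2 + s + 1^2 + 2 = -2*s^2 + s + 3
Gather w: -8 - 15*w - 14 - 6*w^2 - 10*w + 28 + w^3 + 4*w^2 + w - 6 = w^3 - 2*w^2 - 24*w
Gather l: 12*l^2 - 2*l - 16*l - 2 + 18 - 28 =12*l^2 - 18*l - 12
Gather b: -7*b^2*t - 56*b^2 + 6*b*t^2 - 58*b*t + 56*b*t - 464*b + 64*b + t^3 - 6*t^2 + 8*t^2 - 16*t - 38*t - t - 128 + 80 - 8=b^2*(-7*t - 56) + b*(6*t^2 - 2*t - 400) + t^3 + 2*t^2 - 55*t - 56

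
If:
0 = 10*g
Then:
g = 0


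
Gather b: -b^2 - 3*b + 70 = -b^2 - 3*b + 70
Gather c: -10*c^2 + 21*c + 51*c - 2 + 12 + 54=-10*c^2 + 72*c + 64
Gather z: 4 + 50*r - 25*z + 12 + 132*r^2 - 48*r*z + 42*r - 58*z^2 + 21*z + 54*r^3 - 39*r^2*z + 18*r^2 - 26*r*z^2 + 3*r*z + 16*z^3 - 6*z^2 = 54*r^3 + 150*r^2 + 92*r + 16*z^3 + z^2*(-26*r - 64) + z*(-39*r^2 - 45*r - 4) + 16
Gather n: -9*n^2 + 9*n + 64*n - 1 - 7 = -9*n^2 + 73*n - 8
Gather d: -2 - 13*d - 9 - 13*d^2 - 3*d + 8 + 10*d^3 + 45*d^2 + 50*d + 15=10*d^3 + 32*d^2 + 34*d + 12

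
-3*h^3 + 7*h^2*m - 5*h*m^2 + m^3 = (-3*h + m)*(-h + m)^2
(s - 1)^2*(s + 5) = s^3 + 3*s^2 - 9*s + 5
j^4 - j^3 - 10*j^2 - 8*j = j*(j - 4)*(j + 1)*(j + 2)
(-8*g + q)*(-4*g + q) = 32*g^2 - 12*g*q + q^2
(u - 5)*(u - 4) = u^2 - 9*u + 20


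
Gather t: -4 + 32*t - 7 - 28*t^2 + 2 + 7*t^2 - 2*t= -21*t^2 + 30*t - 9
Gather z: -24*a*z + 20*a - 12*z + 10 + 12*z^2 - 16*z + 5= 20*a + 12*z^2 + z*(-24*a - 28) + 15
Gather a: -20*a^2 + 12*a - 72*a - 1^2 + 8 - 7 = -20*a^2 - 60*a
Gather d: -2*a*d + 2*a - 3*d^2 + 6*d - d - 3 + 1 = 2*a - 3*d^2 + d*(5 - 2*a) - 2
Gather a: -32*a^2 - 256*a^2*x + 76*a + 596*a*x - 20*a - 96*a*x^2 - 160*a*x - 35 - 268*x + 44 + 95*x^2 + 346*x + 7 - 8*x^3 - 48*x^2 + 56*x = a^2*(-256*x - 32) + a*(-96*x^2 + 436*x + 56) - 8*x^3 + 47*x^2 + 134*x + 16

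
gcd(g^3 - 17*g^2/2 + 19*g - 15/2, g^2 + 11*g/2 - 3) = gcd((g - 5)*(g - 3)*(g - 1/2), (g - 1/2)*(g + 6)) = g - 1/2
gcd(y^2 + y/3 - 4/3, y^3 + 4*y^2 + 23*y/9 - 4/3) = y + 4/3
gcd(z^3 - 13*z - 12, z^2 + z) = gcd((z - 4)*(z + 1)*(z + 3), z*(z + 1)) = z + 1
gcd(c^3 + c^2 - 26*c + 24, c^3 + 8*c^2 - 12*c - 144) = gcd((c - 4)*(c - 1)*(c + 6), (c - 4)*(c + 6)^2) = c^2 + 2*c - 24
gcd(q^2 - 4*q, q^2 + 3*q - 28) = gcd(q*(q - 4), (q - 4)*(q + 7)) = q - 4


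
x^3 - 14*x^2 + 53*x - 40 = (x - 8)*(x - 5)*(x - 1)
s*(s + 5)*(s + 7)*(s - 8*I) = s^4 + 12*s^3 - 8*I*s^3 + 35*s^2 - 96*I*s^2 - 280*I*s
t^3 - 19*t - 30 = (t - 5)*(t + 2)*(t + 3)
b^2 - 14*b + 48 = (b - 8)*(b - 6)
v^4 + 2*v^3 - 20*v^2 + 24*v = v*(v - 2)^2*(v + 6)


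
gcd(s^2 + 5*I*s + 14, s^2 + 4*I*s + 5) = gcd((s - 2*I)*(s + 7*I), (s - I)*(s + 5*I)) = 1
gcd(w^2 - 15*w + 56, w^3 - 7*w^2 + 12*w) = 1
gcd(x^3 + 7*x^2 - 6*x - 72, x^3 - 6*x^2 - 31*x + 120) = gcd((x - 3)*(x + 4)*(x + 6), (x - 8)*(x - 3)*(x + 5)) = x - 3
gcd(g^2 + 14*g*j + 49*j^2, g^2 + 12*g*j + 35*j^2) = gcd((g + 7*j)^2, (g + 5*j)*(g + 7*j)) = g + 7*j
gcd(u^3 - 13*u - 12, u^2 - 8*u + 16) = u - 4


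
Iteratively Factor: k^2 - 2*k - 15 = (k + 3)*(k - 5)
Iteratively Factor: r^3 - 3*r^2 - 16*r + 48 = (r + 4)*(r^2 - 7*r + 12) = (r - 3)*(r + 4)*(r - 4)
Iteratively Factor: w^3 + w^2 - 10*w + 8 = (w - 2)*(w^2 + 3*w - 4) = (w - 2)*(w + 4)*(w - 1)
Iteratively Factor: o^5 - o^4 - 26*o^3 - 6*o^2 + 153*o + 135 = (o - 3)*(o^4 + 2*o^3 - 20*o^2 - 66*o - 45) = (o - 5)*(o - 3)*(o^3 + 7*o^2 + 15*o + 9) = (o - 5)*(o - 3)*(o + 1)*(o^2 + 6*o + 9) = (o - 5)*(o - 3)*(o + 1)*(o + 3)*(o + 3)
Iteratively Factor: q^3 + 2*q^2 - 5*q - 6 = (q + 1)*(q^2 + q - 6) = (q + 1)*(q + 3)*(q - 2)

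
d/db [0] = 0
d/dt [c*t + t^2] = c + 2*t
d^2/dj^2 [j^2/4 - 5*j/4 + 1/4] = 1/2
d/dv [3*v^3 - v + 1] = 9*v^2 - 1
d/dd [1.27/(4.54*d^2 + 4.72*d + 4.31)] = (-11.5316*d - 5.9944)/(4.54*d^2 + 4.72*d + 4.31)^2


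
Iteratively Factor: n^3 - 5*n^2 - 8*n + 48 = (n + 3)*(n^2 - 8*n + 16) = (n - 4)*(n + 3)*(n - 4)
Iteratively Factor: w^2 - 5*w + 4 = (w - 4)*(w - 1)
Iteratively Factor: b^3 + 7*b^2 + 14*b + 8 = (b + 4)*(b^2 + 3*b + 2) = (b + 2)*(b + 4)*(b + 1)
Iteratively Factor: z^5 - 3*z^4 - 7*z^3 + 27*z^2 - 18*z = (z - 1)*(z^4 - 2*z^3 - 9*z^2 + 18*z) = (z - 1)*(z + 3)*(z^3 - 5*z^2 + 6*z) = (z - 3)*(z - 1)*(z + 3)*(z^2 - 2*z) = (z - 3)*(z - 2)*(z - 1)*(z + 3)*(z)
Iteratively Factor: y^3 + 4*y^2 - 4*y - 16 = (y + 2)*(y^2 + 2*y - 8) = (y + 2)*(y + 4)*(y - 2)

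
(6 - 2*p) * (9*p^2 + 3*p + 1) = -18*p^3 + 48*p^2 + 16*p + 6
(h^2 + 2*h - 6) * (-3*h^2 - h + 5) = -3*h^4 - 7*h^3 + 21*h^2 + 16*h - 30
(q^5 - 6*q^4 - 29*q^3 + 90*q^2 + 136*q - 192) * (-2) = -2*q^5 + 12*q^4 + 58*q^3 - 180*q^2 - 272*q + 384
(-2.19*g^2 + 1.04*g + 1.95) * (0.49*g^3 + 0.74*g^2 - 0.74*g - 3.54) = -1.0731*g^5 - 1.111*g^4 + 3.3457*g^3 + 8.426*g^2 - 5.1246*g - 6.903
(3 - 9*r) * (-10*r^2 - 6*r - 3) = 90*r^3 + 24*r^2 + 9*r - 9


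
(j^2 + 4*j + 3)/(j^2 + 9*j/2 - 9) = 2*(j^2 + 4*j + 3)/(2*j^2 + 9*j - 18)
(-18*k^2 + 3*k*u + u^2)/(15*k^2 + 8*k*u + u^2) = (-18*k^2 + 3*k*u + u^2)/(15*k^2 + 8*k*u + u^2)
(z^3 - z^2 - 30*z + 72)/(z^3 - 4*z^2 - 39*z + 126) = (z - 4)/(z - 7)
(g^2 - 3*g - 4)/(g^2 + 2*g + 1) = (g - 4)/(g + 1)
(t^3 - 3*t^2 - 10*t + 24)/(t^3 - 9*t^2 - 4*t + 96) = (t - 2)/(t - 8)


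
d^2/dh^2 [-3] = 0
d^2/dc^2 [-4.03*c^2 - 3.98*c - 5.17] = -8.06000000000000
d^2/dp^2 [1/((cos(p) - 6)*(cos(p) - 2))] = 2*(-2*sin(p)^4 + 9*sin(p)^2 - 63*cos(p) + 3*cos(3*p) + 45)/((cos(p) - 6)^3*(cos(p) - 2)^3)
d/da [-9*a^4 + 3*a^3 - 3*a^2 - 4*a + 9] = -36*a^3 + 9*a^2 - 6*a - 4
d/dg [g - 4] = 1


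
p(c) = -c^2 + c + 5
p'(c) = 1 - 2*c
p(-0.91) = 3.26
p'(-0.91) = 2.82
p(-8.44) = -74.67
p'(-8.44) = 17.88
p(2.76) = 0.14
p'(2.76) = -4.52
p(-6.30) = -40.99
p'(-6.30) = 13.60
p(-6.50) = -43.75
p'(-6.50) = 14.00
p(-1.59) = 0.88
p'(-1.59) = 4.18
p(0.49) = 5.25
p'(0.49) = 0.02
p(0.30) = 5.21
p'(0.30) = 0.40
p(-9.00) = -85.00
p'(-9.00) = 19.00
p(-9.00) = -85.00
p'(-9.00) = 19.00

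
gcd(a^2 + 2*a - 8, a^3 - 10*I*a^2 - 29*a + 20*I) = 1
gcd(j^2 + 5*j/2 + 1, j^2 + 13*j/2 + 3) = j + 1/2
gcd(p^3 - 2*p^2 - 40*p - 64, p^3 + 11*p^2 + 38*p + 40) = p^2 + 6*p + 8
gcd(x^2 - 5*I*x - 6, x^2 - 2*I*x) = x - 2*I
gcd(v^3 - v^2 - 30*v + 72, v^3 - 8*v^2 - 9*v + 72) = v - 3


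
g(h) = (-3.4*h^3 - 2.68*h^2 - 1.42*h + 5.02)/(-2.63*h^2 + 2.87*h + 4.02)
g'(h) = (5.26*h - 2.87)*(-3.4*h^3 - 2.68*h^2 - 1.42*h + 5.02)/(-2.63*h^2 + 2.87*h + 4.02)^2 + (-10.2*h^2 - 5.36*h - 1.42)/(-2.63*h^2 + 2.87*h + 4.02) = (8.942*h^4 - 19.516*h^3 - 52.4302*h^2 + 4.858*h - 20.1158)/(6.9169*h^4 - 15.0962*h^3 - 12.9083*h^2 + 23.0748*h + 16.1604)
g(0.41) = 0.79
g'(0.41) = -1.24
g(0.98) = -0.50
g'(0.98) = -4.09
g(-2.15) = -2.06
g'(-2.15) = 0.55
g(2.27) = 17.16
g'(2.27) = -29.67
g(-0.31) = 1.84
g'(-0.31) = -3.14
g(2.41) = 14.19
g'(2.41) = -15.11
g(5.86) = 11.22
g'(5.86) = 1.00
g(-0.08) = 1.36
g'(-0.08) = -1.46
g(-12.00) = -13.47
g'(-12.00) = 1.26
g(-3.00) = -2.72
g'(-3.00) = 0.93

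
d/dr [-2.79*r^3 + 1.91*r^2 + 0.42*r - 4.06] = -8.37*r^2 + 3.82*r + 0.42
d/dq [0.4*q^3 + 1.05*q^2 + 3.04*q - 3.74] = 1.2*q^2 + 2.1*q + 3.04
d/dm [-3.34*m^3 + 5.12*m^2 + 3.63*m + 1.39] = -10.02*m^2 + 10.24*m + 3.63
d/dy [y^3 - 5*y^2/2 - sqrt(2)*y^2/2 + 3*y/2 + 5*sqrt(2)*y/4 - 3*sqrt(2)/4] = 3*y^2 - 5*y - sqrt(2)*y + 3/2 + 5*sqrt(2)/4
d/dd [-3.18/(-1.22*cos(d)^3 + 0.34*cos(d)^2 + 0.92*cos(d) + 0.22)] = (11.6388*cos(d)^2 - 2.1624*cos(d) - 2.9256)*sin(d)/(-1.22*cos(d)^3 + 0.34*cos(d)^2 + 0.92*cos(d) + 0.22)^2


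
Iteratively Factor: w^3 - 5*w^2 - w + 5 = (w - 1)*(w^2 - 4*w - 5) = (w - 5)*(w - 1)*(w + 1)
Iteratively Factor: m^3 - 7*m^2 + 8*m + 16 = (m - 4)*(m^2 - 3*m - 4) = (m - 4)^2*(m + 1)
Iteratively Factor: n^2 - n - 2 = (n - 2)*(n + 1)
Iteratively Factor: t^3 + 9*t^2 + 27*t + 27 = (t + 3)*(t^2 + 6*t + 9) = (t + 3)^2*(t + 3)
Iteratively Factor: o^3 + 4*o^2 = (o + 4)*(o^2) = o*(o + 4)*(o)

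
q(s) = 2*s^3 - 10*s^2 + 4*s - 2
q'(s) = 6*s^2 - 20*s + 4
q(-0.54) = -7.39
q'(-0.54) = 16.55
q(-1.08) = -20.50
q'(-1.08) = 32.60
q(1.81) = -15.66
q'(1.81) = -12.54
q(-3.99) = -304.20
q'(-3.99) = 179.32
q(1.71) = -14.40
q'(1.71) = -12.66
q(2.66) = -24.47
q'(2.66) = -6.75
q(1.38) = -10.27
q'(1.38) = -12.17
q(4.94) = 14.83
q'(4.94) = 51.62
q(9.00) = 682.00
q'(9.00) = 310.00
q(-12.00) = -4946.00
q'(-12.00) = 1108.00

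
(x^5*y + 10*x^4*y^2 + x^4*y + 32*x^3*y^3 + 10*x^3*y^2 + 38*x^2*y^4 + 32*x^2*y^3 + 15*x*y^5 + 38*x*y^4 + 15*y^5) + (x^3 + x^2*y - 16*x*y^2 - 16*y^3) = x^5*y + 10*x^4*y^2 + x^4*y + 32*x^3*y^3 + 10*x^3*y^2 + x^3 + 38*x^2*y^4 + 32*x^2*y^3 + x^2*y + 15*x*y^5 + 38*x*y^4 - 16*x*y^2 + 15*y^5 - 16*y^3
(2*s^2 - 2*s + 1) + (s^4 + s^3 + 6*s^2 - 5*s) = s^4 + s^3 + 8*s^2 - 7*s + 1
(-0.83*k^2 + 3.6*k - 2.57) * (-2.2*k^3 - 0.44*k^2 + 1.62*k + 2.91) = 1.826*k^5 - 7.5548*k^4 + 2.7254*k^3 + 4.5475*k^2 + 6.3126*k - 7.4787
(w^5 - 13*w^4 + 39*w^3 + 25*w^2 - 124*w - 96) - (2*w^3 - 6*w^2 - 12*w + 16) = w^5 - 13*w^4 + 37*w^3 + 31*w^2 - 112*w - 112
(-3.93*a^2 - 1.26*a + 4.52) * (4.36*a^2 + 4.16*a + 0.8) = -17.1348*a^4 - 21.8424*a^3 + 11.3216*a^2 + 17.7952*a + 3.616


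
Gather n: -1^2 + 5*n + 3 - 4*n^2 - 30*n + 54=-4*n^2 - 25*n + 56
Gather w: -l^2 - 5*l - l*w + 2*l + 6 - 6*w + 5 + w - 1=-l^2 - 3*l + w*(-l - 5) + 10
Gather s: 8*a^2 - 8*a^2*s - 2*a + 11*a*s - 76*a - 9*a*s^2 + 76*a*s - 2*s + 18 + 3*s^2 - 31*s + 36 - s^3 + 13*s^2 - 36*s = 8*a^2 - 78*a - s^3 + s^2*(16 - 9*a) + s*(-8*a^2 + 87*a - 69) + 54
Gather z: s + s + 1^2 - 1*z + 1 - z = 2*s - 2*z + 2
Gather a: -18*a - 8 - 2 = -18*a - 10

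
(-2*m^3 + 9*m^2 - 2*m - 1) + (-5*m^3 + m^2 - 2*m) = -7*m^3 + 10*m^2 - 4*m - 1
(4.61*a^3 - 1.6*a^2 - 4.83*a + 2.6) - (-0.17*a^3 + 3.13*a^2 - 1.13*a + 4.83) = 4.78*a^3 - 4.73*a^2 - 3.7*a - 2.23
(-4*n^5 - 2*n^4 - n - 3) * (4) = -16*n^5 - 8*n^4 - 4*n - 12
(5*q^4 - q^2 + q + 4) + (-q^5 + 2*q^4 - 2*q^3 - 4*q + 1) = -q^5 + 7*q^4 - 2*q^3 - q^2 - 3*q + 5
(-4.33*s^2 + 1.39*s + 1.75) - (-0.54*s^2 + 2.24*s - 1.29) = -3.79*s^2 - 0.85*s + 3.04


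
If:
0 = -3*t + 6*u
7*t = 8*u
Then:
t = 0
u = 0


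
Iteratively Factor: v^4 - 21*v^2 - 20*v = (v - 5)*(v^3 + 5*v^2 + 4*v) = (v - 5)*(v + 4)*(v^2 + v) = v*(v - 5)*(v + 4)*(v + 1)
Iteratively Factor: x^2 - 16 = (x + 4)*(x - 4)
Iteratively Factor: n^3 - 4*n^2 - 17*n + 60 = (n + 4)*(n^2 - 8*n + 15) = (n - 3)*(n + 4)*(n - 5)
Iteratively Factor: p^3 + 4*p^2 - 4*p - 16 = (p - 2)*(p^2 + 6*p + 8) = (p - 2)*(p + 4)*(p + 2)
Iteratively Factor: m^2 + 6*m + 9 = (m + 3)*(m + 3)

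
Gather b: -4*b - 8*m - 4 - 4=-4*b - 8*m - 8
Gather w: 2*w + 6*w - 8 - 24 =8*w - 32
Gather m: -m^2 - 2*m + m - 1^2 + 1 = -m^2 - m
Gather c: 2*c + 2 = 2*c + 2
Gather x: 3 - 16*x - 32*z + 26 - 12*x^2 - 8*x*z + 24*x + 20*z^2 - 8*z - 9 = -12*x^2 + x*(8 - 8*z) + 20*z^2 - 40*z + 20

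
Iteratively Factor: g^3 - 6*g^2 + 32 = (g + 2)*(g^2 - 8*g + 16) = (g - 4)*(g + 2)*(g - 4)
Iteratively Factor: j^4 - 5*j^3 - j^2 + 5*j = (j - 1)*(j^3 - 4*j^2 - 5*j) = (j - 5)*(j - 1)*(j^2 + j) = j*(j - 5)*(j - 1)*(j + 1)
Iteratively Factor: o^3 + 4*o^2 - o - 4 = (o - 1)*(o^2 + 5*o + 4) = (o - 1)*(o + 1)*(o + 4)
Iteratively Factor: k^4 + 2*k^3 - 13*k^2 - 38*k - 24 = (k - 4)*(k^3 + 6*k^2 + 11*k + 6) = (k - 4)*(k + 2)*(k^2 + 4*k + 3) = (k - 4)*(k + 1)*(k + 2)*(k + 3)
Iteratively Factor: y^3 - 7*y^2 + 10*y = (y)*(y^2 - 7*y + 10) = y*(y - 5)*(y - 2)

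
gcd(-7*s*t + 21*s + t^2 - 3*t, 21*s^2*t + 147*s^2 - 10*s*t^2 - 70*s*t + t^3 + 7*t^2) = 7*s - t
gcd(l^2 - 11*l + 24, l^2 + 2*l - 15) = l - 3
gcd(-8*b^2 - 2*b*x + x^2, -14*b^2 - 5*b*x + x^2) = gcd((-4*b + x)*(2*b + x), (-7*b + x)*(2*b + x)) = 2*b + x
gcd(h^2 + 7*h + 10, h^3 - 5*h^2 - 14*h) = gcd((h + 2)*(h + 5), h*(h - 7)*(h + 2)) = h + 2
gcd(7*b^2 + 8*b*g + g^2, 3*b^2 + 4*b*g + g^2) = b + g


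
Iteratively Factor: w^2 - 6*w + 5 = (w - 5)*(w - 1)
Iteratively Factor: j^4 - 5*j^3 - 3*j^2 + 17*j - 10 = (j - 1)*(j^3 - 4*j^2 - 7*j + 10) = (j - 5)*(j - 1)*(j^2 + j - 2) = (j - 5)*(j - 1)*(j + 2)*(j - 1)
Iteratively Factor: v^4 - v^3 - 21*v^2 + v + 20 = (v - 1)*(v^3 - 21*v - 20) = (v - 1)*(v + 1)*(v^2 - v - 20) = (v - 1)*(v + 1)*(v + 4)*(v - 5)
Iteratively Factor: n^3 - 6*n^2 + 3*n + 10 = (n + 1)*(n^2 - 7*n + 10) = (n - 5)*(n + 1)*(n - 2)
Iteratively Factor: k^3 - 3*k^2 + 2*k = (k - 2)*(k^2 - k) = k*(k - 2)*(k - 1)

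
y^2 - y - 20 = (y - 5)*(y + 4)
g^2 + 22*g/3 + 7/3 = (g + 1/3)*(g + 7)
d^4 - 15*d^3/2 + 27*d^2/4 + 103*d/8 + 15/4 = (d - 6)*(d - 5/2)*(d + 1/2)^2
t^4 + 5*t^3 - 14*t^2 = t^2*(t - 2)*(t + 7)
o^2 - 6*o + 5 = (o - 5)*(o - 1)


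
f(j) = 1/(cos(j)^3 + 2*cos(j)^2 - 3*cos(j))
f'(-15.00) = 0.31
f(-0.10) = -50.36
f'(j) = (3*sin(j)*cos(j)^2 + 4*sin(j)*cos(j) - 3*sin(j))/(cos(j)^3 + 2*cos(j)^2 - 3*cos(j))^2 = (-3*sin(j)^3/cos(j)^2 + 4*tan(j))/((cos(j) - 1)^2*(cos(j) + 3)^2)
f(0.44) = -2.97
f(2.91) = 0.26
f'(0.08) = 1953.10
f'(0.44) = 11.57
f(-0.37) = -4.03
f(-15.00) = 0.33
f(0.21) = -11.70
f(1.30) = -1.56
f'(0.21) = 107.91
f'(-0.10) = -999.97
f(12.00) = -1.97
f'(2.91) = -0.06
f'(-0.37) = -19.60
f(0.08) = -78.48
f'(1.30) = -4.03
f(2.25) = 0.41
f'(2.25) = -0.57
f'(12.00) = -5.25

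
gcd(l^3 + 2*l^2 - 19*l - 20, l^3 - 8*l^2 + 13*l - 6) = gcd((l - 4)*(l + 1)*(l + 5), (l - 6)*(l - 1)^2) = 1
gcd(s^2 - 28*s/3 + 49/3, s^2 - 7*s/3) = s - 7/3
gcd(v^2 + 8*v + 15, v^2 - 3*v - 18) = v + 3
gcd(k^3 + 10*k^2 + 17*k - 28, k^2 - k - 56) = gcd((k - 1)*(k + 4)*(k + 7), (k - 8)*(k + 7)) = k + 7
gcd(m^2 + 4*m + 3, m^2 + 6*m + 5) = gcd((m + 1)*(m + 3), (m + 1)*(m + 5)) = m + 1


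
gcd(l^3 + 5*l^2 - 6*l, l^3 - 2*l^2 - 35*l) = l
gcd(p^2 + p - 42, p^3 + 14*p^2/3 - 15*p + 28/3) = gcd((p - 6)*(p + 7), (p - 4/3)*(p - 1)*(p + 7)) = p + 7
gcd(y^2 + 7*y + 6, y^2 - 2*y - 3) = y + 1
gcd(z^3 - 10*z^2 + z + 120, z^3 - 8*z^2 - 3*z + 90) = z^2 - 2*z - 15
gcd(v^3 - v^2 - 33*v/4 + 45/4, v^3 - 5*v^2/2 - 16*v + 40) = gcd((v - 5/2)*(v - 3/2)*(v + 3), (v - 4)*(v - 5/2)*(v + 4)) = v - 5/2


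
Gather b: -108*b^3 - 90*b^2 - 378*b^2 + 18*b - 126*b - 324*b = -108*b^3 - 468*b^2 - 432*b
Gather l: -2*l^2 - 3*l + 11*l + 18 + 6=-2*l^2 + 8*l + 24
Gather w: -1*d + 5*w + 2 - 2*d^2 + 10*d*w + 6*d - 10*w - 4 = -2*d^2 + 5*d + w*(10*d - 5) - 2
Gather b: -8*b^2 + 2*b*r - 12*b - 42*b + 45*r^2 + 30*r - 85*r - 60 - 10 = -8*b^2 + b*(2*r - 54) + 45*r^2 - 55*r - 70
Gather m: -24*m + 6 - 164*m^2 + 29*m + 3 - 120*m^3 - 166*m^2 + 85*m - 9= -120*m^3 - 330*m^2 + 90*m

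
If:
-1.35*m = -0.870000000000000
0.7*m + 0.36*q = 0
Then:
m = 0.64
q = -1.25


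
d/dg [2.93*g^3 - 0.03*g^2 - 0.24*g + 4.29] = 8.79*g^2 - 0.06*g - 0.24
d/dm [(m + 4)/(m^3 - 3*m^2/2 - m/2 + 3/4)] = 4*(-8*m^3 - 42*m^2 + 48*m + 11)/(16*m^6 - 48*m^5 + 20*m^4 + 48*m^3 - 32*m^2 - 12*m + 9)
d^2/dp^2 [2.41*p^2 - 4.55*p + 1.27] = 4.82000000000000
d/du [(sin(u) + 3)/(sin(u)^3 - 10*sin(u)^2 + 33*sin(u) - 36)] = (-5*sin(u) + cos(2*u) + 44)*cos(u)/((sin(u) - 4)^2*(sin(u) - 3)^3)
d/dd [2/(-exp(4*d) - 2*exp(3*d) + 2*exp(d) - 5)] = (8*exp(3*d) + 12*exp(2*d) - 4)*exp(d)/(exp(4*d) + 2*exp(3*d) - 2*exp(d) + 5)^2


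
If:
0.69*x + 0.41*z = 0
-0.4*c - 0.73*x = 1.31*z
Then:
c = -2.19057971014493*z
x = -0.594202898550725*z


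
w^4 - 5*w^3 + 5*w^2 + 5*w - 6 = (w - 3)*(w - 2)*(w - 1)*(w + 1)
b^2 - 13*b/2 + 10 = (b - 4)*(b - 5/2)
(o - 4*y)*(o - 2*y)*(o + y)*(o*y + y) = o^4*y - 5*o^3*y^2 + o^3*y + 2*o^2*y^3 - 5*o^2*y^2 + 8*o*y^4 + 2*o*y^3 + 8*y^4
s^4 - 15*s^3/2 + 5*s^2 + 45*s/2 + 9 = (s - 6)*(s - 3)*(s + 1/2)*(s + 1)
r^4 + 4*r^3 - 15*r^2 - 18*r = r*(r - 3)*(r + 1)*(r + 6)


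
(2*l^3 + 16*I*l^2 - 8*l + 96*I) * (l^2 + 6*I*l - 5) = 2*l^5 + 28*I*l^4 - 114*l^3 - 32*I*l^2 - 536*l - 480*I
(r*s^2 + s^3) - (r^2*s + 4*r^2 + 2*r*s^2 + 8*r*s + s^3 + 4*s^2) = -r^2*s - 4*r^2 - r*s^2 - 8*r*s - 4*s^2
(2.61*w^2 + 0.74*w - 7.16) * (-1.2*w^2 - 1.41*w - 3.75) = -3.132*w^4 - 4.5681*w^3 - 2.2389*w^2 + 7.3206*w + 26.85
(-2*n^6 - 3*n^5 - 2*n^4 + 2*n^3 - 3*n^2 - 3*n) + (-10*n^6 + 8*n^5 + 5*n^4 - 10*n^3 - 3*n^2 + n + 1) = -12*n^6 + 5*n^5 + 3*n^4 - 8*n^3 - 6*n^2 - 2*n + 1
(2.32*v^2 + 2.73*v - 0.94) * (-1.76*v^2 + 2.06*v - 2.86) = -4.0832*v^4 - 0.0256000000000007*v^3 + 0.643000000000001*v^2 - 9.7442*v + 2.6884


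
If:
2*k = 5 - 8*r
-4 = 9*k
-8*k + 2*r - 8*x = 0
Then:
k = -4/9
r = 53/72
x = 181/288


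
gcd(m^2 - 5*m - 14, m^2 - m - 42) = m - 7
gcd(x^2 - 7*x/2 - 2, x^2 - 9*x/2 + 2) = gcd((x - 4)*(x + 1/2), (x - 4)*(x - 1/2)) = x - 4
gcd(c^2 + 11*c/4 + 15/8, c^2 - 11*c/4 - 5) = c + 5/4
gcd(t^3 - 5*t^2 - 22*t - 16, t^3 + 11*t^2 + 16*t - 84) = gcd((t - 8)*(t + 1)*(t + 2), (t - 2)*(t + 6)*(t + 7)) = 1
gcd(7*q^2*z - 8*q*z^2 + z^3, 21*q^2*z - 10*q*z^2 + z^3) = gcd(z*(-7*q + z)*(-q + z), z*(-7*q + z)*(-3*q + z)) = -7*q*z + z^2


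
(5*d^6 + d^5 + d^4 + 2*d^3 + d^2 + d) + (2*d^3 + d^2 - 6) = 5*d^6 + d^5 + d^4 + 4*d^3 + 2*d^2 + d - 6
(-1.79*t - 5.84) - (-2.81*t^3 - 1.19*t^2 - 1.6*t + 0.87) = 2.81*t^3 + 1.19*t^2 - 0.19*t - 6.71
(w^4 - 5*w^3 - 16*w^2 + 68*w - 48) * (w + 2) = w^5 - 3*w^4 - 26*w^3 + 36*w^2 + 88*w - 96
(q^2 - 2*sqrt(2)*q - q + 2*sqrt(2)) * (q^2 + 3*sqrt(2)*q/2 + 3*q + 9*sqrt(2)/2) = q^4 - sqrt(2)*q^3/2 + 2*q^3 - 9*q^2 - sqrt(2)*q^2 - 12*q + 3*sqrt(2)*q/2 + 18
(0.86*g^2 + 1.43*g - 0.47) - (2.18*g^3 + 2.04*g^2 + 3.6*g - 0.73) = -2.18*g^3 - 1.18*g^2 - 2.17*g + 0.26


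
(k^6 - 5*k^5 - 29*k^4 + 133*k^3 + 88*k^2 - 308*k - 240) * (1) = k^6 - 5*k^5 - 29*k^4 + 133*k^3 + 88*k^2 - 308*k - 240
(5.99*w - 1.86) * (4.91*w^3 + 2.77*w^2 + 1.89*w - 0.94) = 29.4109*w^4 + 7.4597*w^3 + 6.1689*w^2 - 9.146*w + 1.7484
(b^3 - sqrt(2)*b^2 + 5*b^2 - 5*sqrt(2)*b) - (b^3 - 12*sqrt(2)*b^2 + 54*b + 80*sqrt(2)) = 5*b^2 + 11*sqrt(2)*b^2 - 54*b - 5*sqrt(2)*b - 80*sqrt(2)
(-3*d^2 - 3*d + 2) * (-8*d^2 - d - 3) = 24*d^4 + 27*d^3 - 4*d^2 + 7*d - 6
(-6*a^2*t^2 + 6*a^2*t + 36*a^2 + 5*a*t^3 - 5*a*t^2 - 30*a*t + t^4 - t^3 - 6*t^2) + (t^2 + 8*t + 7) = -6*a^2*t^2 + 6*a^2*t + 36*a^2 + 5*a*t^3 - 5*a*t^2 - 30*a*t + t^4 - t^3 - 5*t^2 + 8*t + 7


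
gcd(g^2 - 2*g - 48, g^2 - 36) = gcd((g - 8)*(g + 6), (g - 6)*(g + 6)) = g + 6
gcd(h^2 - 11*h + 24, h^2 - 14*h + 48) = h - 8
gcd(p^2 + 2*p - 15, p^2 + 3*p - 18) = p - 3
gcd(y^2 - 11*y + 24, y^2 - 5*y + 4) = 1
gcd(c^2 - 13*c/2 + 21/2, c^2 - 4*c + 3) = c - 3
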